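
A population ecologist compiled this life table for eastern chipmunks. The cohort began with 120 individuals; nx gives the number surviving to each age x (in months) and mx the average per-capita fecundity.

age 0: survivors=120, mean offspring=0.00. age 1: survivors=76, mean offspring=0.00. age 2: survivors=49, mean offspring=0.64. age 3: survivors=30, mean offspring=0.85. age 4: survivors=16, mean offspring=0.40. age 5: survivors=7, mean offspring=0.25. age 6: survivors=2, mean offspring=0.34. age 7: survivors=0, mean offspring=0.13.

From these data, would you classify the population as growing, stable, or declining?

declining

lx = nx/n0 = nx/120: 1, 0.63333…, 0.40833…, 0.25, 0.13333…, 0.05833…, 0.01667…, 0
R0 = Σ lx·mx = 0 + 0 + 0.261333… + 0.2125 + 0.053333… + 0.014583… + 0.005667… + 0 = 0.547417…
R0 < 1, so the population is declining.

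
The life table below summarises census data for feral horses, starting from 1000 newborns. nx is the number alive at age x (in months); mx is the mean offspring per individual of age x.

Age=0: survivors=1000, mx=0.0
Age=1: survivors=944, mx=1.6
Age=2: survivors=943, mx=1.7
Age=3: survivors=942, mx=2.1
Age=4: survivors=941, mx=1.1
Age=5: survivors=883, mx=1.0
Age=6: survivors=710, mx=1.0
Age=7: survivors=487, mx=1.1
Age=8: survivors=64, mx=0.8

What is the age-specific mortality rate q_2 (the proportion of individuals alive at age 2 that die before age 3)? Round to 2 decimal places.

lx = nx/n0 = nx/1000: 1, 0.944, 0.943, 0.942, 0.941, 0.883, 0.71, 0.487, 0.064
q_2 = (l_2 − l_3) / l_2 = (0.943 − 0.942) / 0.943
     = 0.001 / 0.943 = 0.00106… → 0.00

0.00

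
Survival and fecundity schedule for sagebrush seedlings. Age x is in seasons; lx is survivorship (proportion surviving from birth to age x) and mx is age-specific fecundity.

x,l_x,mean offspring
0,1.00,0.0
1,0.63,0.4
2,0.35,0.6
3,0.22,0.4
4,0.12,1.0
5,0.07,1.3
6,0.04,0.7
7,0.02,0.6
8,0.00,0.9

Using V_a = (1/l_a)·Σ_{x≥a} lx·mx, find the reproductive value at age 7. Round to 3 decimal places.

lx·mx for x ≥ 7: 0.012, 0 → sum = 0.012
V_7 = 0.012 / l_7 = 0.012 / 0.02 = 0.6 → 0.600

0.600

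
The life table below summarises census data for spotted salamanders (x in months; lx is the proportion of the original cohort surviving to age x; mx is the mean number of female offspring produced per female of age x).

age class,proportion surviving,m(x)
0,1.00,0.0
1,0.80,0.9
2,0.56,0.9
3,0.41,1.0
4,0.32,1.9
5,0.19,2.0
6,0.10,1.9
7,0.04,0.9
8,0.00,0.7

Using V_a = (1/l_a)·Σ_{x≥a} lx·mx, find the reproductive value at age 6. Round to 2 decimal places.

lx·mx for x ≥ 6: 0.19, 0.036, 0 → sum = 0.226
V_6 = 0.226 / l_6 = 0.226 / 0.1 = 2.26 → 2.26

2.26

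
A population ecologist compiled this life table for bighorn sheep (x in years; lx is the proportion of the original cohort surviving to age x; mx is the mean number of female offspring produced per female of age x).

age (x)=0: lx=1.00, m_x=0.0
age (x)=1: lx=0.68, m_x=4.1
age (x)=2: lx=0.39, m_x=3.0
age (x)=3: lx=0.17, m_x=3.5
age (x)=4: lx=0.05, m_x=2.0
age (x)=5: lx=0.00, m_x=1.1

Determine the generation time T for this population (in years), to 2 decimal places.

lx·mx: 0, 2.788, 1.17, 0.595, 0.1, 0 → R0 = 4.653
x·lx·mx: 0, 2.788, 2.34, 1.785, 0.4, 0 → Σ = 7.313
T = 7.313 / 4.653 = 1.571674… → 1.57

1.57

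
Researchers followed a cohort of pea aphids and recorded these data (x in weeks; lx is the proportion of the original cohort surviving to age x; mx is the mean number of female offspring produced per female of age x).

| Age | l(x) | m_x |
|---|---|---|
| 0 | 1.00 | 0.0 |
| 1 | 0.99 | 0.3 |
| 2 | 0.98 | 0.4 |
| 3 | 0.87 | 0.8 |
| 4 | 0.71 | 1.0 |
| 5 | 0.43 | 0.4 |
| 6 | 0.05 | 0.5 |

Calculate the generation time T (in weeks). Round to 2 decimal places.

lx·mx: 0, 0.297, 0.392, 0.696, 0.71, 0.172, 0.025 → R0 = 2.292
x·lx·mx: 0, 0.297, 0.784, 2.088, 2.84, 0.86, 0.15 → Σ = 7.019
T = 7.019 / 2.292 = 3.062391… → 3.06

3.06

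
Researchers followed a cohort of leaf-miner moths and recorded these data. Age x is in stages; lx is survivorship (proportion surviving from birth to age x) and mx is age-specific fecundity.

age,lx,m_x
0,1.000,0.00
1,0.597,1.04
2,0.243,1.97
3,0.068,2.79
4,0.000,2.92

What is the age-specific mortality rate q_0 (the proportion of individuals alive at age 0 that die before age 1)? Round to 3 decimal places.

0.403

q_0 = (l_0 − l_1) / l_0 = (1 − 0.597) / 1
     = 0.403 / 1 = 0.403 → 0.403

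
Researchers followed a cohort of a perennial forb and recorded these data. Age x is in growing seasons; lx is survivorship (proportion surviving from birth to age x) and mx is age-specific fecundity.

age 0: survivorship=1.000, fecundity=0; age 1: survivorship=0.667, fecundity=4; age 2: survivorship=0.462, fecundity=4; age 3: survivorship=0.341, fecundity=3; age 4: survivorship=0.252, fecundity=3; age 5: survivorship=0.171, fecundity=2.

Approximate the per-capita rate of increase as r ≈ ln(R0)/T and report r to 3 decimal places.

R0 = Σ lx·mx = 0 + 2.668 + 1.848 + 1.023 + 0.756 + 0.342 = 6.637
Σ x·lx·mx = 14.167; T = 14.167/6.637 = 2.13455…
r ≈ ln(R0)/T = ln(6.637)/2.13455… = 0.88668… → 0.887

0.887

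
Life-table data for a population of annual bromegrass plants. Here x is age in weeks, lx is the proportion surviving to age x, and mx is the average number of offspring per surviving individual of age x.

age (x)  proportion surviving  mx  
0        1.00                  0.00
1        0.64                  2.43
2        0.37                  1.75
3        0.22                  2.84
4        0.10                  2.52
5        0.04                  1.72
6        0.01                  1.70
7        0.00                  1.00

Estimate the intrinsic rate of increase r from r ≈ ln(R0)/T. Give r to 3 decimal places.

R0 = Σ lx·mx = 0 + 1.5552 + 0.6475 + 0.6248 + 0.252 + 0.0688 + 0.017 + 0 = 3.1653
Σ x·lx·mx = 6.1786; T = 6.1786/3.1653 = 1.95198…
r ≈ ln(R0)/T = ln(3.1653)/1.95198… = 0.5903… → 0.590

0.590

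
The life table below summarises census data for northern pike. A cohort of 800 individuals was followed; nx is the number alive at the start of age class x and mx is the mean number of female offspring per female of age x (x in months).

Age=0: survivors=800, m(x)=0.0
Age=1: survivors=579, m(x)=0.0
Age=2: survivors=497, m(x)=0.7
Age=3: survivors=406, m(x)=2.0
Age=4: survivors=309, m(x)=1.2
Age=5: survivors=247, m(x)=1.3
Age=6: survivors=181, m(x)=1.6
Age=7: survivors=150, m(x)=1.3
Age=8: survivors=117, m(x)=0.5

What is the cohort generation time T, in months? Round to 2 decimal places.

4.09

lx = nx/n0 = nx/800: 1, 0.72375, 0.62125, 0.5075, 0.38625, 0.30875, 0.22625, 0.1875, 0.14625
lx·mx: 0, 0, 0.434875, 1.015, 0.4635, 0.401375, 0.362, 0.24375, 0.073125 → R0 = 2.993625
x·lx·mx: 0, 0, 0.86975, 3.045, 1.854, 2.006875, 2.172, 1.70625, 0.585 → Σ = 12.238875
T = 12.238875 / 2.993625 = 4.088313… → 4.09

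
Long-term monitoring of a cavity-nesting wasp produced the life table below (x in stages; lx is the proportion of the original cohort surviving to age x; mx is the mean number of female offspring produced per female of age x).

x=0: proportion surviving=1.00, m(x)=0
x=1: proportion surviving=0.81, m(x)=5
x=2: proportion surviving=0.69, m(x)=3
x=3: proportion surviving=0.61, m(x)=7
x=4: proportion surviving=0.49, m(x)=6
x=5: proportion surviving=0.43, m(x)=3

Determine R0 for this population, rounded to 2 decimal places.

lx·mx by age: 0, 4.05, 2.07, 4.27, 2.94, 1.29
R0 = Σ lx·mx = 14.62 → 14.62

14.62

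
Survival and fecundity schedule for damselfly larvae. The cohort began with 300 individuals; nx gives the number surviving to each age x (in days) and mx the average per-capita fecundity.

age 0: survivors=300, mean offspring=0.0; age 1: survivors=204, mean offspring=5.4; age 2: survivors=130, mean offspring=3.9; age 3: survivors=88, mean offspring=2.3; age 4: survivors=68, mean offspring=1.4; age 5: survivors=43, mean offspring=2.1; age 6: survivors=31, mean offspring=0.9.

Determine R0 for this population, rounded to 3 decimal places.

lx = nx/n0 = nx/300: 1, 0.68, 0.43333…, 0.29333…, 0.22667…, 0.14333…, 0.10333…
lx·mx by age: 0, 3.672, 1.69…, 0.674667…, 0.317333…, 0.301…, 0.093…
R0 = Σ lx·mx = 6.748… → 6.748

6.748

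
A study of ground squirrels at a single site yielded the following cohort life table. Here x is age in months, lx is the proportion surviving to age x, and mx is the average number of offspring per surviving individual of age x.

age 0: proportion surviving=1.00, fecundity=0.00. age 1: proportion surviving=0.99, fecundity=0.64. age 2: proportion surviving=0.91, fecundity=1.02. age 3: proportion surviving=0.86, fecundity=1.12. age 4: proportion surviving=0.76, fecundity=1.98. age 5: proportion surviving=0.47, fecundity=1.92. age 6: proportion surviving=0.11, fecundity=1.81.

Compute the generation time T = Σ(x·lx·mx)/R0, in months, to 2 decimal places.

3.33

lx·mx: 0, 0.6336, 0.9282, 0.9632, 1.5048, 0.9024, 0.1991 → R0 = 5.1313
x·lx·mx: 0, 0.6336, 1.8564, 2.8896, 6.0192, 4.512, 1.1946 → Σ = 17.1054
T = 17.1054 / 5.1313 = 3.333541… → 3.33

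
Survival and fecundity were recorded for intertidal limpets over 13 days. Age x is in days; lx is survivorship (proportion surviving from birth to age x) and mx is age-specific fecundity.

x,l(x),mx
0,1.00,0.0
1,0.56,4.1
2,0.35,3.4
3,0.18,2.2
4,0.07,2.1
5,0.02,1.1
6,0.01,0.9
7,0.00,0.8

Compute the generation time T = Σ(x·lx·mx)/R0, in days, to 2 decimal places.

lx·mx: 0, 2.296, 1.19, 0.396, 0.147, 0.022, 0.009, 0 → R0 = 4.06
x·lx·mx: 0, 2.296, 2.38, 1.188, 0.588, 0.11, 0.054, 0 → Σ = 6.616
T = 6.616 / 4.06 = 1.629557… → 1.63

1.63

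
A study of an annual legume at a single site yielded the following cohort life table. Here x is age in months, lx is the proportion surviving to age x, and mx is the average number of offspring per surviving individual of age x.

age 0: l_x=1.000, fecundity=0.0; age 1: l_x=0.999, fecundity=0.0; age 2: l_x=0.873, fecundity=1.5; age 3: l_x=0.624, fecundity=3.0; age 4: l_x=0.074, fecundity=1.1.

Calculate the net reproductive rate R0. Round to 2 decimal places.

3.26

lx·mx by age: 0, 0, 1.3095, 1.872, 0.0814
R0 = Σ lx·mx = 3.2629 → 3.26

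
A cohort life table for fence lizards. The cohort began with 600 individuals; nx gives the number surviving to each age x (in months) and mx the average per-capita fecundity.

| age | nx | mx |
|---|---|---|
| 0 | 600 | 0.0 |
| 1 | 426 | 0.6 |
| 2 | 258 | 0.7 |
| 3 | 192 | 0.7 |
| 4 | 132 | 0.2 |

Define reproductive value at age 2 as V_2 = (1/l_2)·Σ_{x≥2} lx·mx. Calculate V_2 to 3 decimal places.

lx = nx/n0 = nx/600: 1, 0.71, 0.43, 0.32, 0.22
lx·mx for x ≥ 2: 0.301, 0.224, 0.044 → sum = 0.569
V_2 = 0.569 / l_2 = 0.569 / 0.43 = 1.323256… → 1.323

1.323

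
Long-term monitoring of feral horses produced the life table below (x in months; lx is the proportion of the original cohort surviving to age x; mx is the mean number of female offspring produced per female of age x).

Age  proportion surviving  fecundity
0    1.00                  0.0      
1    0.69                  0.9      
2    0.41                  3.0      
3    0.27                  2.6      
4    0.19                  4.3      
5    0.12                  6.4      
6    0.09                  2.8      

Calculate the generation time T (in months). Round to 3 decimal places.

3.145

lx·mx: 0, 0.621, 1.23, 0.702, 0.817, 0.768, 0.252 → R0 = 4.39
x·lx·mx: 0, 0.621, 2.46, 2.106, 3.268, 3.84, 1.512 → Σ = 13.807
T = 13.807 / 4.39 = 3.145103… → 3.145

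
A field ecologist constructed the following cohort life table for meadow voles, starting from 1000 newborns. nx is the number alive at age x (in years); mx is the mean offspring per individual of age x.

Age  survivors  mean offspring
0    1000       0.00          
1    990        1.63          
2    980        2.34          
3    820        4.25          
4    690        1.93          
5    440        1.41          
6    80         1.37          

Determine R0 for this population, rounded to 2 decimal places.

9.45

lx = nx/n0 = nx/1000: 1, 0.99, 0.98, 0.82, 0.69, 0.44, 0.08
lx·mx by age: 0, 1.6137, 2.2932, 3.485, 1.3317, 0.6204, 0.1096
R0 = Σ lx·mx = 9.4536 → 9.45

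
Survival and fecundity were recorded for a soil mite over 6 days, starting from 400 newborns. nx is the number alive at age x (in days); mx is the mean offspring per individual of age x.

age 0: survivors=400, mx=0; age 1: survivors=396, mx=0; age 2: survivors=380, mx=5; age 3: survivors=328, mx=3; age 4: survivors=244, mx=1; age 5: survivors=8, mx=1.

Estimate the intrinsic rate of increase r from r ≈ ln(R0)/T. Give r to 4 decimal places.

0.8313

lx = nx/n0 = nx/400: 1, 0.99, 0.95, 0.82, 0.61, 0.02
R0 = Σ lx·mx = 0 + 0 + 4.75 + 2.46 + 0.61 + 0.02 = 7.84
Σ x·lx·mx = 19.42; T = 19.42/7.84 = 2.47704…
r ≈ ln(R0)/T = ln(7.84)/2.47704… = 0.83133… → 0.8313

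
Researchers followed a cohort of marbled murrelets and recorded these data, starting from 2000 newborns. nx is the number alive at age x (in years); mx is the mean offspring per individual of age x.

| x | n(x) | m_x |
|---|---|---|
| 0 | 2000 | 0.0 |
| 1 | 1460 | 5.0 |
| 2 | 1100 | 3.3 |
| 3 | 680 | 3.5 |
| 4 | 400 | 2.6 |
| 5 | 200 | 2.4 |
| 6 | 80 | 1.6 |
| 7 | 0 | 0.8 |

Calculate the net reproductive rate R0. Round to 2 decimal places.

lx = nx/n0 = nx/2000: 1, 0.73, 0.55, 0.34, 0.2, 0.1, 0.04, 0
lx·mx by age: 0, 3.65, 1.815, 1.19, 0.52, 0.24, 0.064, 0
R0 = Σ lx·mx = 7.479 → 7.48

7.48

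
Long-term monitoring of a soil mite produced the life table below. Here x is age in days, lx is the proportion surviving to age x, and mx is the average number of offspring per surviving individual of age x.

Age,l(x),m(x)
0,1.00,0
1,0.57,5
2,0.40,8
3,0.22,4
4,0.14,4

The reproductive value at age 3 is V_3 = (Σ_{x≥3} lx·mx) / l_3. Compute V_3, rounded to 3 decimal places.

lx·mx for x ≥ 3: 0.88, 0.56 → sum = 1.44
V_3 = 1.44 / l_3 = 1.44 / 0.22 = 6.545455… → 6.545

6.545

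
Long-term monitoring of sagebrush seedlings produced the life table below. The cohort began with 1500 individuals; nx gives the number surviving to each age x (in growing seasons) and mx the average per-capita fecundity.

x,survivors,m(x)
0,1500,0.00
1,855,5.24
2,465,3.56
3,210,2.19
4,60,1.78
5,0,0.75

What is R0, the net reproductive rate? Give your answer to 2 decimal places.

4.47

lx = nx/n0 = nx/1500: 1, 0.57, 0.31, 0.14, 0.04, 0
lx·mx by age: 0, 2.9868, 1.1036, 0.3066, 0.0712, 0
R0 = Σ lx·mx = 4.4682 → 4.47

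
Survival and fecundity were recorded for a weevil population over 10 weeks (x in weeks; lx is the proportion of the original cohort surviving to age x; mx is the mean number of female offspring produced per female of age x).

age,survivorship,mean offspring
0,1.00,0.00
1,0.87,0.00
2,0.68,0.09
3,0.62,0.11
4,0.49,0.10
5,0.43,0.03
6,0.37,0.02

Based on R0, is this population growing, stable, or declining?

declining

R0 = Σ lx·mx = 0 + 0 + 0.0612 + 0.0682 + 0.049 + 0.0129 + 0.0074 = 0.1987
R0 < 1, so the population is declining.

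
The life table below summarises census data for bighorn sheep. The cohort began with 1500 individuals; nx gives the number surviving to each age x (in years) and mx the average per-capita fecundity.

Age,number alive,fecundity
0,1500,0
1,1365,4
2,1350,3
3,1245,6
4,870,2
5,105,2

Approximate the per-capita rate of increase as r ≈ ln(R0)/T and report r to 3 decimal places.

lx = nx/n0 = nx/1500: 1, 0.91, 0.9, 0.83, 0.58, 0.07
R0 = Σ lx·mx = 0 + 3.64 + 2.7 + 4.98 + 1.16 + 0.14 = 12.62
Σ x·lx·mx = 29.32; T = 29.32/12.62 = 2.3233…
r ≈ ln(R0)/T = ln(12.62)/2.3233… = 1.09124… → 1.091

1.091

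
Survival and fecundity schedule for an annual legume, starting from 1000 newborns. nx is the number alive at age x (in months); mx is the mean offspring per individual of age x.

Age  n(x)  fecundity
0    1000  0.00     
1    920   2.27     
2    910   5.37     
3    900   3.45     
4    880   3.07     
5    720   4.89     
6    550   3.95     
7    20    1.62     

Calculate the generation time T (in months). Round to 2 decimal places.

3.40

lx = nx/n0 = nx/1000: 1, 0.92, 0.91, 0.9, 0.88, 0.72, 0.55, 0.02
lx·mx: 0, 2.0884, 4.8867, 3.105, 2.7016, 3.5208, 2.1725, 0.0324 → R0 = 18.5074
x·lx·mx: 0, 2.0884, 9.7734, 9.315, 10.8064, 17.604, 13.035, 0.2268 → Σ = 62.849
T = 62.849 / 18.5074 = 3.395885… → 3.40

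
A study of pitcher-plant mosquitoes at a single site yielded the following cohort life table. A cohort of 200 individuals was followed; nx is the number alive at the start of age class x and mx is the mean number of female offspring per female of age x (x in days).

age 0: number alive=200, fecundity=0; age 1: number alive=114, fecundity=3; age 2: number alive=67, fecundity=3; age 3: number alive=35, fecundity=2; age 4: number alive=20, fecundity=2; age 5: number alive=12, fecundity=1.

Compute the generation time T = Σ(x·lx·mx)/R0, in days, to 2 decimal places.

lx = nx/n0 = nx/200: 1, 0.57, 0.335, 0.175, 0.1, 0.06
lx·mx: 0, 1.71, 1.005, 0.35, 0.2, 0.06 → R0 = 3.325
x·lx·mx: 0, 1.71, 2.01, 1.05, 0.8, 0.3 → Σ = 5.87
T = 5.87 / 3.325 = 1.765414… → 1.77

1.77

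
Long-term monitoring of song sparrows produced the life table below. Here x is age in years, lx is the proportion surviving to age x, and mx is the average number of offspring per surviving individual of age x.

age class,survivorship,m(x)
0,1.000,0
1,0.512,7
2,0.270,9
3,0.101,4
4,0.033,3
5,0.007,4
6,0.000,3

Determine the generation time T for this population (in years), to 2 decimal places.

lx·mx: 0, 3.584, 2.43, 0.404, 0.099, 0.028, 0 → R0 = 6.545
x·lx·mx: 0, 3.584, 4.86, 1.212, 0.396, 0.14, 0 → Σ = 10.192
T = 10.192 / 6.545 = 1.557219… → 1.56

1.56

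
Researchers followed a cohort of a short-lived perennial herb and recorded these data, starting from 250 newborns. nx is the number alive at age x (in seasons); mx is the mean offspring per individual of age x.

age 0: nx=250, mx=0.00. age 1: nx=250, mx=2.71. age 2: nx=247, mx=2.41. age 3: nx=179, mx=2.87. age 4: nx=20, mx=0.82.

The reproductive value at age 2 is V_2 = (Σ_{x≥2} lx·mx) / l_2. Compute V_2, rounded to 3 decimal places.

4.556

lx = nx/n0 = nx/250: 1, 1, 0.988, 0.716, 0.08
lx·mx for x ≥ 2: 2.38108, 2.05492, 0.0656 → sum = 4.5016
V_2 = 4.5016 / l_2 = 4.5016 / 0.988 = 4.556275… → 4.556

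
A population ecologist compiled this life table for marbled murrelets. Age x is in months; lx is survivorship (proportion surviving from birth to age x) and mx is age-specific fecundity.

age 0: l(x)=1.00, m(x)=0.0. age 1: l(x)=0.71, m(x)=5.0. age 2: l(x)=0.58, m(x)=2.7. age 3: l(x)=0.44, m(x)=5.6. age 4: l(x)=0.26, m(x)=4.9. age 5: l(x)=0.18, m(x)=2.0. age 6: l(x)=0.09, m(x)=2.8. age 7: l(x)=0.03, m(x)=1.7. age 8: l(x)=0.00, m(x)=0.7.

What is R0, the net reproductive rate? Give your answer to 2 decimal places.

9.52

lx·mx by age: 0, 3.55, 1.566, 2.464, 1.274, 0.36, 0.252, 0.051, 0
R0 = Σ lx·mx = 9.517 → 9.52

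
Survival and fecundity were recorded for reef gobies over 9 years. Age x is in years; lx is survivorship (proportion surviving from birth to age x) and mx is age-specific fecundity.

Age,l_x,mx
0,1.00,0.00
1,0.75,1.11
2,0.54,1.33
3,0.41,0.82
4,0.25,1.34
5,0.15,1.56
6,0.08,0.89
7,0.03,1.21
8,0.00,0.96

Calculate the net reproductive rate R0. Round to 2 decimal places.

lx·mx by age: 0, 0.8325, 0.7182, 0.3362, 0.335, 0.234, 0.0712, 0.0363, 0
R0 = Σ lx·mx = 2.5634 → 2.56

2.56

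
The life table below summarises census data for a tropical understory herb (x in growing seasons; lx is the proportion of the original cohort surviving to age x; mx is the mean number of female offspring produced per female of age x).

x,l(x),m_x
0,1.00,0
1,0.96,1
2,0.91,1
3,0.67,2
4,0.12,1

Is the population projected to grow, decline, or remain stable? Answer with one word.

R0 = Σ lx·mx = 0 + 0.96 + 0.91 + 1.34 + 0.12 = 3.33
R0 > 1, so the population is growing.

growing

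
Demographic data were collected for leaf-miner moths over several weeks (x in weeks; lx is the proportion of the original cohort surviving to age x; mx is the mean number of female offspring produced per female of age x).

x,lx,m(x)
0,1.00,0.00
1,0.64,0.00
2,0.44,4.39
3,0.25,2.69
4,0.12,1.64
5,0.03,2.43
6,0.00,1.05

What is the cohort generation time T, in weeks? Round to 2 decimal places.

lx·mx: 0, 0, 1.9316, 0.6725, 0.1968, 0.0729, 0 → R0 = 2.8738
x·lx·mx: 0, 0, 3.8632, 2.0175, 0.7872, 0.3645, 0 → Σ = 7.0324
T = 7.0324 / 2.8738 = 2.447074… → 2.45

2.45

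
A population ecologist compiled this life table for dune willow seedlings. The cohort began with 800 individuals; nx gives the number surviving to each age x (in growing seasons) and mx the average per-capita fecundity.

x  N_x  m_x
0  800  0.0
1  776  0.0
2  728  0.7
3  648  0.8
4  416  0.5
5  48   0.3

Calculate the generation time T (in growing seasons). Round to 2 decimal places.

lx = nx/n0 = nx/800: 1, 0.97, 0.91, 0.81, 0.52, 0.06
lx·mx: 0, 0, 0.637, 0.648, 0.26, 0.018 → R0 = 1.563
x·lx·mx: 0, 0, 1.274, 1.944, 1.04, 0.09 → Σ = 4.348
T = 4.348 / 1.563 = 2.78183… → 2.78

2.78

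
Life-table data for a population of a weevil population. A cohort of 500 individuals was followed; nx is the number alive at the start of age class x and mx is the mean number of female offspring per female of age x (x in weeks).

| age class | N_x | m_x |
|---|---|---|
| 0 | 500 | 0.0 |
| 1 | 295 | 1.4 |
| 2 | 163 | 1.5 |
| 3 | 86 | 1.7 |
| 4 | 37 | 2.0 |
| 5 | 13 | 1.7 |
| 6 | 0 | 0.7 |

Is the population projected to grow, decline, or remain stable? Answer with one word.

lx = nx/n0 = nx/500: 1, 0.59, 0.326, 0.172, 0.074, 0.026, 0
R0 = Σ lx·mx = 0 + 0.826 + 0.489 + 0.2924 + 0.148 + 0.0442 + 0 = 1.7996
R0 > 1, so the population is growing.

growing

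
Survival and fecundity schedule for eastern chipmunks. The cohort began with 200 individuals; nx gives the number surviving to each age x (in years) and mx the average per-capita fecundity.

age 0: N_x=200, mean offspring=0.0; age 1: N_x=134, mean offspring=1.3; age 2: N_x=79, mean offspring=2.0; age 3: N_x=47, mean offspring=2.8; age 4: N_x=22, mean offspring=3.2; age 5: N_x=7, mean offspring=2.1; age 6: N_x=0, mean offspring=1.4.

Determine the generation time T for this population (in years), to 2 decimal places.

2.26

lx = nx/n0 = nx/200: 1, 0.67, 0.395, 0.235, 0.11, 0.035, 0
lx·mx: 0, 0.871, 0.79, 0.658, 0.352, 0.0735, 0 → R0 = 2.7445
x·lx·mx: 0, 0.871, 1.58, 1.974, 1.408, 0.3675, 0 → Σ = 6.2005
T = 6.2005 / 2.7445 = 2.259246… → 2.26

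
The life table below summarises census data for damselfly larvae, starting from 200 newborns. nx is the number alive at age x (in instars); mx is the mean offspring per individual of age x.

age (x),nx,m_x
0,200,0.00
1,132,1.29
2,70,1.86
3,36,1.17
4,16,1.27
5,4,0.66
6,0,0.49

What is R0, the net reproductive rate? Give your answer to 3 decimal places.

lx = nx/n0 = nx/200: 1, 0.66, 0.35, 0.18, 0.08, 0.02, 0
lx·mx by age: 0, 0.8514, 0.651, 0.2106, 0.1016, 0.0132, 0
R0 = Σ lx·mx = 1.8278 → 1.828

1.828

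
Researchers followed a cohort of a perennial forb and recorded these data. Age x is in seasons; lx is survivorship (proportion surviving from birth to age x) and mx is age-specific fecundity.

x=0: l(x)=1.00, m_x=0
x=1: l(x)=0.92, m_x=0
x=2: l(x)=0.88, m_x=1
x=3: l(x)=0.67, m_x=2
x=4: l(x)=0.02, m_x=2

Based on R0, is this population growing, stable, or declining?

growing

R0 = Σ lx·mx = 0 + 0 + 0.88 + 1.34 + 0.04 = 2.26
R0 > 1, so the population is growing.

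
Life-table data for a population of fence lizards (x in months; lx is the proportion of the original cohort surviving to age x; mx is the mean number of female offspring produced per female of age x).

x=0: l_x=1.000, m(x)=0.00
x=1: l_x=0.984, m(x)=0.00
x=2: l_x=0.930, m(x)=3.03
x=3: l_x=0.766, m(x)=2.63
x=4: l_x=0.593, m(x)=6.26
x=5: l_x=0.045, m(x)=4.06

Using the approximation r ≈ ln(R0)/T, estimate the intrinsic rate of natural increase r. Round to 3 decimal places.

0.689

R0 = Σ lx·mx = 0 + 0 + 2.8179 + 2.01458 + 3.71218 + 0.1827 = 8.72736
Σ x·lx·mx = 27.44176; T = 27.44176/8.72736 = 3.14434…
r ≈ ln(R0)/T = ln(8.72736)/3.14434… = 0.689… → 0.689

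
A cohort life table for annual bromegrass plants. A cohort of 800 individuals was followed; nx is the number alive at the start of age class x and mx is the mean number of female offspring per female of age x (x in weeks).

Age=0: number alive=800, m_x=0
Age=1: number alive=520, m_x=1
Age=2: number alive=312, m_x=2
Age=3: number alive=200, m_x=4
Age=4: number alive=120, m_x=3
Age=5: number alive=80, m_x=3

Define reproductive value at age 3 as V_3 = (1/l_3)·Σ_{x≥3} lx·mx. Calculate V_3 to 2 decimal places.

lx = nx/n0 = nx/800: 1, 0.65, 0.39, 0.25, 0.15, 0.1
lx·mx for x ≥ 3: 1, 0.45, 0.3 → sum = 1.75
V_3 = 1.75 / l_3 = 1.75 / 0.25 = 7 → 7.00

7.00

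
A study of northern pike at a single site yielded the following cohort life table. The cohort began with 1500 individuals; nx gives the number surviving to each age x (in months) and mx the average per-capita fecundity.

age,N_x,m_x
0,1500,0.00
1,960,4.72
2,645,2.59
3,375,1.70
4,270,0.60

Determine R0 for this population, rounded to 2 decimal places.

4.67

lx = nx/n0 = nx/1500: 1, 0.64, 0.43, 0.25, 0.18
lx·mx by age: 0, 3.0208, 1.1137, 0.425, 0.108
R0 = Σ lx·mx = 4.6675 → 4.67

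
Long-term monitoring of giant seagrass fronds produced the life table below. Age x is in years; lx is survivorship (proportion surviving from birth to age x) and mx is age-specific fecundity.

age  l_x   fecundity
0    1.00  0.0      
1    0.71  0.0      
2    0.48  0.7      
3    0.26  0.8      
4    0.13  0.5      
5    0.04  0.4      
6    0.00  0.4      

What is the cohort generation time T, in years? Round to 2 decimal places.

lx·mx: 0, 0, 0.336, 0.208, 0.065, 0.016, 0 → R0 = 0.625
x·lx·mx: 0, 0, 0.672, 0.624, 0.26, 0.08, 0 → Σ = 1.636
T = 1.636 / 0.625 = 2.6176 → 2.62

2.62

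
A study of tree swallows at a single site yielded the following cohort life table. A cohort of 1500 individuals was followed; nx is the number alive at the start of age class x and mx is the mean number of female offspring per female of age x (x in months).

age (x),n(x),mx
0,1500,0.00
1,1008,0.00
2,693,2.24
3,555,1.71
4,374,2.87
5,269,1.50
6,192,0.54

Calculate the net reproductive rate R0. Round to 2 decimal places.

lx = nx/n0 = nx/1500: 1, 0.672, 0.462, 0.37, 0.24933…, 0.17933…, 0.128
lx·mx by age: 0, 0, 1.03488, 0.6327, 0.715587…, 0.269…, 0.06912
R0 = Σ lx·mx = 2.721287… → 2.72

2.72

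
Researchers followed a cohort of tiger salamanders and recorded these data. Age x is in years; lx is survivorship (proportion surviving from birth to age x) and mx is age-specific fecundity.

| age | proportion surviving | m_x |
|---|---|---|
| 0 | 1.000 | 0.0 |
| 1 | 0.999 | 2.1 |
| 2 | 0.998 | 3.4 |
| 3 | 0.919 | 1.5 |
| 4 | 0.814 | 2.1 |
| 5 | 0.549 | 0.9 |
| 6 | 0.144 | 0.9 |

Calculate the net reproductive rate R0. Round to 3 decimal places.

lx·mx by age: 0, 2.0979, 3.3932, 1.3785, 1.7094, 0.4941, 0.1296
R0 = Σ lx·mx = 9.2027 → 9.203

9.203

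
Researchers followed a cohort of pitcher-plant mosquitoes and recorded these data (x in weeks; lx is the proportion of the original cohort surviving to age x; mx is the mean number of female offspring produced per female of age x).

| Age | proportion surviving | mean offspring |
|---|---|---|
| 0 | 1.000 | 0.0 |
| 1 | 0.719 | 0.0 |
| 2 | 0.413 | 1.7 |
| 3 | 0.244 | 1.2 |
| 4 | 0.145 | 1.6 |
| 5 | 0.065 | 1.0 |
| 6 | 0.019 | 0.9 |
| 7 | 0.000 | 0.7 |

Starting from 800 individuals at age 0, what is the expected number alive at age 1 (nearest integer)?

Expected survivors = N0 · l_1 = 800 × 0.719 = 575.2 → 575

575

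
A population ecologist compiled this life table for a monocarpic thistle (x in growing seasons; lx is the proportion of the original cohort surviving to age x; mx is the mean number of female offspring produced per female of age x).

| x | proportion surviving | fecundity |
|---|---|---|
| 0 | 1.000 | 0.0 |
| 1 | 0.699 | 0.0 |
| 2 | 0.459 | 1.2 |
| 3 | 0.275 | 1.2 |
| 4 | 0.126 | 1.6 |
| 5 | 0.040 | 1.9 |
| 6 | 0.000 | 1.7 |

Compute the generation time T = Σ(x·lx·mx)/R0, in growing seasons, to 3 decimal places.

lx·mx: 0, 0, 0.5508, 0.33, 0.2016, 0.076, 0 → R0 = 1.1584
x·lx·mx: 0, 0, 1.1016, 0.99, 0.8064, 0.38, 0 → Σ = 3.278
T = 3.278 / 1.1584 = 2.829765… → 2.830

2.830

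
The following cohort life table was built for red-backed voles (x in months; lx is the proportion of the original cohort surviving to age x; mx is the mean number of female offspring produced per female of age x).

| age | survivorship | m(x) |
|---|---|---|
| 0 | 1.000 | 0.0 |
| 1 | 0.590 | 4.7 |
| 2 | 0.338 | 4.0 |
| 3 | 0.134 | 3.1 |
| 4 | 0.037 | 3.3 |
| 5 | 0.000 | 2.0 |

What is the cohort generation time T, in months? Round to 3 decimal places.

lx·mx: 0, 2.773, 1.352, 0.4154, 0.1221, 0 → R0 = 4.6625
x·lx·mx: 0, 2.773, 2.704, 1.2462, 0.4884, 0 → Σ = 7.2116
T = 7.2116 / 4.6625 = 1.546724… → 1.547

1.547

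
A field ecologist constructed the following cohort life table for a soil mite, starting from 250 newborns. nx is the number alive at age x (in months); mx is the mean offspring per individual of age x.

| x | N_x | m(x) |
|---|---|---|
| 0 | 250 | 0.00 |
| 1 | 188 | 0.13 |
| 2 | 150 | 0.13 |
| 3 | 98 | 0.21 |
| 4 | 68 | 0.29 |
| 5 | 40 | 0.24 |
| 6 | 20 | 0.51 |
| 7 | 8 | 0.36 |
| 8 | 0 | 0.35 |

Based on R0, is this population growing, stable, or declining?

lx = nx/n0 = nx/250: 1, 0.752, 0.6, 0.392, 0.272, 0.16, 0.08, 0.032, 0
R0 = Σ lx·mx = 0 + 0.09776 + 0.078 + 0.08232 + 0.07888 + 0.0384 + 0.0408 + 0.01152 + 0 = 0.42768
R0 < 1, so the population is declining.

declining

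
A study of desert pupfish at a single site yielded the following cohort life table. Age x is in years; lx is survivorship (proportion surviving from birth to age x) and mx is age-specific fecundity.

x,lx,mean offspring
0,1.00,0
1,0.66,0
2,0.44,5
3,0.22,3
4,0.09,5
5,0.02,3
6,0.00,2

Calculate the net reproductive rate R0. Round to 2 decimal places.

lx·mx by age: 0, 0, 2.2, 0.66, 0.45, 0.06, 0
R0 = Σ lx·mx = 3.37 → 3.37

3.37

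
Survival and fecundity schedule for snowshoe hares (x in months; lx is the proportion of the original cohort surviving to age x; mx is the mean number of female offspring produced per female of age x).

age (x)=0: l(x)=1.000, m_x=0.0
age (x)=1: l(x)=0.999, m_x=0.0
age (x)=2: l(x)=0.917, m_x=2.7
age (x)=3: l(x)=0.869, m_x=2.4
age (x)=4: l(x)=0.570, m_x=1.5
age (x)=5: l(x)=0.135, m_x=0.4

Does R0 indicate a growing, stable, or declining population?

growing

R0 = Σ lx·mx = 0 + 0 + 2.4759 + 2.0856 + 0.855 + 0.054 = 5.4705
R0 > 1, so the population is growing.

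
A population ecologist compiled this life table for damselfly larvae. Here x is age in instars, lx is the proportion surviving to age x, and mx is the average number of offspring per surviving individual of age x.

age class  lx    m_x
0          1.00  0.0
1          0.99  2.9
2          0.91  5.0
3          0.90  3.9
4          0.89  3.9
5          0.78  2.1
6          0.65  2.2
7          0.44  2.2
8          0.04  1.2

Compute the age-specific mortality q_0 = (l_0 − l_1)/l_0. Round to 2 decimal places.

q_0 = (l_0 − l_1) / l_0 = (1 − 0.99) / 1
     = 0.01 / 1 = 0.01 → 0.01

0.01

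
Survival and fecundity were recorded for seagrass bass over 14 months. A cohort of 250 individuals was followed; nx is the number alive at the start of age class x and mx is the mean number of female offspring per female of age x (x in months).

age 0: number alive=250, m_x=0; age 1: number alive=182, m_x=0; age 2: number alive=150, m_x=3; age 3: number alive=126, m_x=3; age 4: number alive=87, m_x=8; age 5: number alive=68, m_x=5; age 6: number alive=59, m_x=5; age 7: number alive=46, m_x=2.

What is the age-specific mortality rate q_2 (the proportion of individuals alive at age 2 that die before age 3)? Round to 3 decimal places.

lx = nx/n0 = nx/250: 1, 0.728, 0.6, 0.504, 0.348, 0.272, 0.236, 0.184
q_2 = (l_2 − l_3) / l_2 = (0.6 − 0.504) / 0.6
     = 0.096 / 0.6 = 0.16 → 0.160

0.160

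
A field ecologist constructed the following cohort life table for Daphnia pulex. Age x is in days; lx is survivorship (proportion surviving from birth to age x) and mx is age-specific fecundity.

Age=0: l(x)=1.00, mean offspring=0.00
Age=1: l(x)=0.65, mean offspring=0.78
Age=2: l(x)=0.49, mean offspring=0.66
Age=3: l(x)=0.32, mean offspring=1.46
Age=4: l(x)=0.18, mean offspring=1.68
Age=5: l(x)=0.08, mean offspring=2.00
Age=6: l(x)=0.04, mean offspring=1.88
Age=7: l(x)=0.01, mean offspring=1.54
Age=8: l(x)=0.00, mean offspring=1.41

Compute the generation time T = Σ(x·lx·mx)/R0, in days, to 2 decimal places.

2.77

lx·mx: 0, 0.507, 0.3234, 0.4672, 0.3024, 0.16, 0.0752, 0.0154, 0 → R0 = 1.8506
x·lx·mx: 0, 0.507, 0.6468, 1.4016, 1.2096, 0.8, 0.4512, 0.1078, 0 → Σ = 5.124
T = 5.124 / 1.8506 = 2.768832… → 2.77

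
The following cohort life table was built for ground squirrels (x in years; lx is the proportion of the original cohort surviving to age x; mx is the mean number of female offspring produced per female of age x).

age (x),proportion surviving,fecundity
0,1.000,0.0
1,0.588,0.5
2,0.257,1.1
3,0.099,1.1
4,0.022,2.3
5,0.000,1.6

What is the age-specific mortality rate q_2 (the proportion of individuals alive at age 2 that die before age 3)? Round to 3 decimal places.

0.615

q_2 = (l_2 − l_3) / l_2 = (0.257 − 0.099) / 0.257
     = 0.158 / 0.257 = 0.614786… → 0.615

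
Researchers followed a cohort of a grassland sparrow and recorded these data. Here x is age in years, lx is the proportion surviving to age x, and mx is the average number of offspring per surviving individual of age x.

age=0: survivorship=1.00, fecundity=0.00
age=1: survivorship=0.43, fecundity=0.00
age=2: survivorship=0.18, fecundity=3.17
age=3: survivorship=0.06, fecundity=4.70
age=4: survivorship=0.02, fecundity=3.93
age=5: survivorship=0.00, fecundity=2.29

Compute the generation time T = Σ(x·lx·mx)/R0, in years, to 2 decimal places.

lx·mx: 0, 0, 0.5706, 0.282, 0.0786, 0 → R0 = 0.9312
x·lx·mx: 0, 0, 1.1412, 0.846, 0.3144, 0 → Σ = 2.3016
T = 2.3016 / 0.9312 = 2.471649… → 2.47

2.47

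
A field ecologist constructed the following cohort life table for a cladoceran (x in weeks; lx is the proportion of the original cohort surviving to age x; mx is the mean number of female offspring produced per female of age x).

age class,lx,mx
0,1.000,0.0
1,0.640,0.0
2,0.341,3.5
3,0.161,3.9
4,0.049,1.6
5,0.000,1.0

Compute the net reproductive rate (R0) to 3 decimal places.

1.900

lx·mx by age: 0, 0, 1.1935, 0.6279, 0.0784, 0
R0 = Σ lx·mx = 1.8998 → 1.900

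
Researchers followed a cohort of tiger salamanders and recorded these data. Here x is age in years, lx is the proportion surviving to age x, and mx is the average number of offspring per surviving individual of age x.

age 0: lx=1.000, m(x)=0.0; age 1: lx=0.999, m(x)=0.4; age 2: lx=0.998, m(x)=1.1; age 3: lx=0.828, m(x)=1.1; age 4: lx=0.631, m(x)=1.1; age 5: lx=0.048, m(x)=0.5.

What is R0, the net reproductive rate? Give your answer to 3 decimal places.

3.126

lx·mx by age: 0, 0.3996, 1.0978, 0.9108, 0.6941, 0.024
R0 = Σ lx·mx = 3.1263 → 3.126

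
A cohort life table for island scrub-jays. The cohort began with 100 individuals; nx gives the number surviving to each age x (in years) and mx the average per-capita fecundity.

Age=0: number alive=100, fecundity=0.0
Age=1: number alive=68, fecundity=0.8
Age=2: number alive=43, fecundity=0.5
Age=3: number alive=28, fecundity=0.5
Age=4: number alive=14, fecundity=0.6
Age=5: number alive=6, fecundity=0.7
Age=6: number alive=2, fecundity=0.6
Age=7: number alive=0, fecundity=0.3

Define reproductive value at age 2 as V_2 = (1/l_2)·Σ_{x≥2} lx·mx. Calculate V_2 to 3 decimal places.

lx = nx/n0 = nx/100: 1, 0.68, 0.43, 0.28, 0.14, 0.06, 0.02, 0
lx·mx for x ≥ 2: 0.215, 0.14, 0.084, 0.042, 0.012, 0 → sum = 0.493
V_2 = 0.493 / l_2 = 0.493 / 0.43 = 1.146512… → 1.147

1.147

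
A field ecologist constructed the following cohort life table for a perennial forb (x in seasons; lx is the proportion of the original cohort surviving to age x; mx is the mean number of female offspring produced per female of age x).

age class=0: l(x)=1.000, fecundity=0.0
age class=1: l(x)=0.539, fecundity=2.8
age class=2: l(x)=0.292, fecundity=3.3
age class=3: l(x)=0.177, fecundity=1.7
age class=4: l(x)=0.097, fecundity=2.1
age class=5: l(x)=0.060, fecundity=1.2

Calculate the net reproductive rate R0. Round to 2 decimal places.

lx·mx by age: 0, 1.5092, 0.9636, 0.3009, 0.2037, 0.072
R0 = Σ lx·mx = 3.0494 → 3.05

3.05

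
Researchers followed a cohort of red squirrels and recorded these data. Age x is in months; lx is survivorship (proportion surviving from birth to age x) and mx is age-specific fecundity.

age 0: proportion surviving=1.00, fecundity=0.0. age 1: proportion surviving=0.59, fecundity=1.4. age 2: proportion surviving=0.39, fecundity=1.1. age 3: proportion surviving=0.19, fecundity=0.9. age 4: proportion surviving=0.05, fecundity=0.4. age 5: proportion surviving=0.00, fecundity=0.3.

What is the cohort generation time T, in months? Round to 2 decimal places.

lx·mx: 0, 0.826, 0.429, 0.171, 0.02, 0 → R0 = 1.446
x·lx·mx: 0, 0.826, 0.858, 0.513, 0.08, 0 → Σ = 2.277
T = 2.277 / 1.446 = 1.574689… → 1.57

1.57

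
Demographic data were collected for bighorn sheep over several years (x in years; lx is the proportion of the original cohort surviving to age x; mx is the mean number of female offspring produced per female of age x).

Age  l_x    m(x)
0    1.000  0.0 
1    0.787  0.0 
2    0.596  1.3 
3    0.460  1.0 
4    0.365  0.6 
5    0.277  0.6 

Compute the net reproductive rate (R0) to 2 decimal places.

1.62

lx·mx by age: 0, 0, 0.7748, 0.46, 0.219, 0.1662
R0 = Σ lx·mx = 1.62 → 1.62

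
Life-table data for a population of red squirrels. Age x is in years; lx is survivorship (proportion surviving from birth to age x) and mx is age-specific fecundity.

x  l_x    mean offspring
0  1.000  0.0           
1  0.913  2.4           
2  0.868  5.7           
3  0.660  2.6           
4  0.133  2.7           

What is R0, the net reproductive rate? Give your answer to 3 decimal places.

lx·mx by age: 0, 2.1912, 4.9476, 1.716, 0.3591
R0 = Σ lx·mx = 9.2139 → 9.214

9.214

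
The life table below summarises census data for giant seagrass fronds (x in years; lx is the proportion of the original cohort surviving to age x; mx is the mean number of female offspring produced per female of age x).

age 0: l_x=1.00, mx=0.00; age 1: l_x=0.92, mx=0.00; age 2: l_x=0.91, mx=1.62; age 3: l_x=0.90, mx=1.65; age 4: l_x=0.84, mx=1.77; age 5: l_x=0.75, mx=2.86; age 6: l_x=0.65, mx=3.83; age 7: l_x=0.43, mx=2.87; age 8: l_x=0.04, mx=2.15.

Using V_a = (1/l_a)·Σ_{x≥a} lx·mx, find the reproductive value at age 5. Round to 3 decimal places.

7.939

lx·mx for x ≥ 5: 2.145, 2.4895, 1.2341, 0.086 → sum = 5.9546
V_5 = 5.9546 / l_5 = 5.9546 / 0.75 = 7.939467… → 7.939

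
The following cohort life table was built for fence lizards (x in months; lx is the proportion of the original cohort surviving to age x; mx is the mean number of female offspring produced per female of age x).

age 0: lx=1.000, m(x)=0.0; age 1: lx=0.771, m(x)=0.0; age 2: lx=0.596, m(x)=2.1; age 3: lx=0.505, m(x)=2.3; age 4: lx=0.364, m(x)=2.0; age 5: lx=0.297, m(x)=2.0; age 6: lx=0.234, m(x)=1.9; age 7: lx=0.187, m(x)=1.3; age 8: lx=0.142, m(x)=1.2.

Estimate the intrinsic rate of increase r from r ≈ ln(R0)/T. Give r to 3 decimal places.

0.398

R0 = Σ lx·mx = 0 + 0 + 1.2516 + 1.1615 + 0.728 + 0.594 + 0.4446 + 0.2431 + 0.1704 = 4.5932
Σ x·lx·mx = 17.6022; T = 17.6022/4.5932 = 3.83223…
r ≈ ln(R0)/T = ln(4.5932)/3.83223… = 0.39783… → 0.398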